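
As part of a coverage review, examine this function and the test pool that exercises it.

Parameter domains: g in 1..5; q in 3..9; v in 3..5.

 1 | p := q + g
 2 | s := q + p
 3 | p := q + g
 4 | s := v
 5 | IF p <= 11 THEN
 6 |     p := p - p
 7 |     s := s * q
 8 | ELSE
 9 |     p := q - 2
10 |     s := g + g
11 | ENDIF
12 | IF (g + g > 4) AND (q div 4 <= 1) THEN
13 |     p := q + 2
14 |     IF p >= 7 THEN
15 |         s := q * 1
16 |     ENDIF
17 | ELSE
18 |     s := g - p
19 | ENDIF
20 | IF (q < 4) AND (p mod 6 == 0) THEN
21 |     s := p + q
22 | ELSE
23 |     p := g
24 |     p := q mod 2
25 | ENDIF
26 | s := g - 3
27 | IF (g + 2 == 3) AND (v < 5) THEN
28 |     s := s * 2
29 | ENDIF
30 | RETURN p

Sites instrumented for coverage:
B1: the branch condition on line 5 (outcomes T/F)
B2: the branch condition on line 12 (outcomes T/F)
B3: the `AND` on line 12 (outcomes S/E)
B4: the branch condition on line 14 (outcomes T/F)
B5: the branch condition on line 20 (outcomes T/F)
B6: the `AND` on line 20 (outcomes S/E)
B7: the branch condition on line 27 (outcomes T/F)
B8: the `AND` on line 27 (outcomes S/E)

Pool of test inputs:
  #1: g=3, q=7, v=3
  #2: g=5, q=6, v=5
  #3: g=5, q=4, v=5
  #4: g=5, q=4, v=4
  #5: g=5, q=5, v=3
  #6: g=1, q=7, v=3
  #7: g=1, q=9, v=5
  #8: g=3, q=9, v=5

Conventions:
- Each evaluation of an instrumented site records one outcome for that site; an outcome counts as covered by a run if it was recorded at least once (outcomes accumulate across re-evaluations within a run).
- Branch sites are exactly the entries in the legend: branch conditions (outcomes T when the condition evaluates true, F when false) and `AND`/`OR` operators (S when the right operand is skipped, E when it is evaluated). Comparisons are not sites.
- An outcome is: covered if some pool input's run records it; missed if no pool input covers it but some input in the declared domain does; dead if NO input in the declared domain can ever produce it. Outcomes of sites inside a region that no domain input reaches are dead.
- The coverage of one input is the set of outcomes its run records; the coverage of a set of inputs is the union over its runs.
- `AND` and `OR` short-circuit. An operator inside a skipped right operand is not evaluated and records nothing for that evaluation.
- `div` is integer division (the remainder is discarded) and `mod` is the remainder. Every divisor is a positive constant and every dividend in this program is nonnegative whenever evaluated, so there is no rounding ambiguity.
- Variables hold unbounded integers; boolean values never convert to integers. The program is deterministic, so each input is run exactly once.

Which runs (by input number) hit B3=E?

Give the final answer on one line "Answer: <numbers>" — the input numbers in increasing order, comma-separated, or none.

input #1 (g=3, q=7, v=3): hits B3=E
input #2 (g=5, q=6, v=5): hits B3=E
input #3 (g=5, q=4, v=5): hits B3=E
input #4 (g=5, q=4, v=4): hits B3=E
input #5 (g=5, q=5, v=3): hits B3=E
input #6 (g=1, q=7, v=3): never hits B3=E
input #7 (g=1, q=9, v=5): never hits B3=E
input #8 (g=3, q=9, v=5): hits B3=E

Answer: 1, 2, 3, 4, 5, 8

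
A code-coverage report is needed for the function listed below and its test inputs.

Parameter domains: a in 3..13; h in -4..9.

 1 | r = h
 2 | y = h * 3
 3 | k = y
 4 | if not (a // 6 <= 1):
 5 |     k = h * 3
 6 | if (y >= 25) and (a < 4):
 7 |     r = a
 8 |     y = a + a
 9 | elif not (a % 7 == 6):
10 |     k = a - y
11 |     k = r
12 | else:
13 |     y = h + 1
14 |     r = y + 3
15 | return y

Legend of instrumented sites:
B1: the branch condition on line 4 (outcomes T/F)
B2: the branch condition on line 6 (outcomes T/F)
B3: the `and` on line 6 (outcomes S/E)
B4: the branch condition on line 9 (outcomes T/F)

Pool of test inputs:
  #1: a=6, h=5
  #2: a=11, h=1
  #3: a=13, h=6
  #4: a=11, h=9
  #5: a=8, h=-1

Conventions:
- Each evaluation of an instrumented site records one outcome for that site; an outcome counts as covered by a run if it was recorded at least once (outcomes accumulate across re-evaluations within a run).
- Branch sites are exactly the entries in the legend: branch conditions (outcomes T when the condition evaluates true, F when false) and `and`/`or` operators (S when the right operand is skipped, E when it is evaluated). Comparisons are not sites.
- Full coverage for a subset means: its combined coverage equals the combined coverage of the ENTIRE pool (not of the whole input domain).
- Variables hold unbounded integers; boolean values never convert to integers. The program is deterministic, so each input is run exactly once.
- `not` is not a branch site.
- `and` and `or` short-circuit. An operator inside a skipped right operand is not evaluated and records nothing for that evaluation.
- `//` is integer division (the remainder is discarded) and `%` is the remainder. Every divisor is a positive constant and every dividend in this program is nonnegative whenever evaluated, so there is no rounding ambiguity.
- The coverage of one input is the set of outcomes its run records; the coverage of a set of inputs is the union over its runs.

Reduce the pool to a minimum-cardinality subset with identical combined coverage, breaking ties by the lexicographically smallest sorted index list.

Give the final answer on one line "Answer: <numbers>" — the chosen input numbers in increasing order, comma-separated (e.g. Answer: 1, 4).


input #1 (a=6, h=5): covers B1=F, B2=F, B3=S, B4=F
input #2 (a=11, h=1): covers B1=F, B2=F, B3=S, B4=T
input #3 (a=13, h=6): covers B1=T, B2=F, B3=S, B4=F
input #4 (a=11, h=9): covers B1=F, B2=F, B3=E, B4=T
input #5 (a=8, h=-1): covers B1=F, B2=F, B3=S, B4=T
the full pool covers 7 outcomes: B1=T, B1=F, B2=F, B3=S, B3=E, B4=T, B4=F
checked all size-1 subsets: none covers 7 outcomes (max 4/7)
size 2: inputs {3, 4} cover all 7 outcomes, and no lexicographically smaller subset of this size does
Answer: 3, 4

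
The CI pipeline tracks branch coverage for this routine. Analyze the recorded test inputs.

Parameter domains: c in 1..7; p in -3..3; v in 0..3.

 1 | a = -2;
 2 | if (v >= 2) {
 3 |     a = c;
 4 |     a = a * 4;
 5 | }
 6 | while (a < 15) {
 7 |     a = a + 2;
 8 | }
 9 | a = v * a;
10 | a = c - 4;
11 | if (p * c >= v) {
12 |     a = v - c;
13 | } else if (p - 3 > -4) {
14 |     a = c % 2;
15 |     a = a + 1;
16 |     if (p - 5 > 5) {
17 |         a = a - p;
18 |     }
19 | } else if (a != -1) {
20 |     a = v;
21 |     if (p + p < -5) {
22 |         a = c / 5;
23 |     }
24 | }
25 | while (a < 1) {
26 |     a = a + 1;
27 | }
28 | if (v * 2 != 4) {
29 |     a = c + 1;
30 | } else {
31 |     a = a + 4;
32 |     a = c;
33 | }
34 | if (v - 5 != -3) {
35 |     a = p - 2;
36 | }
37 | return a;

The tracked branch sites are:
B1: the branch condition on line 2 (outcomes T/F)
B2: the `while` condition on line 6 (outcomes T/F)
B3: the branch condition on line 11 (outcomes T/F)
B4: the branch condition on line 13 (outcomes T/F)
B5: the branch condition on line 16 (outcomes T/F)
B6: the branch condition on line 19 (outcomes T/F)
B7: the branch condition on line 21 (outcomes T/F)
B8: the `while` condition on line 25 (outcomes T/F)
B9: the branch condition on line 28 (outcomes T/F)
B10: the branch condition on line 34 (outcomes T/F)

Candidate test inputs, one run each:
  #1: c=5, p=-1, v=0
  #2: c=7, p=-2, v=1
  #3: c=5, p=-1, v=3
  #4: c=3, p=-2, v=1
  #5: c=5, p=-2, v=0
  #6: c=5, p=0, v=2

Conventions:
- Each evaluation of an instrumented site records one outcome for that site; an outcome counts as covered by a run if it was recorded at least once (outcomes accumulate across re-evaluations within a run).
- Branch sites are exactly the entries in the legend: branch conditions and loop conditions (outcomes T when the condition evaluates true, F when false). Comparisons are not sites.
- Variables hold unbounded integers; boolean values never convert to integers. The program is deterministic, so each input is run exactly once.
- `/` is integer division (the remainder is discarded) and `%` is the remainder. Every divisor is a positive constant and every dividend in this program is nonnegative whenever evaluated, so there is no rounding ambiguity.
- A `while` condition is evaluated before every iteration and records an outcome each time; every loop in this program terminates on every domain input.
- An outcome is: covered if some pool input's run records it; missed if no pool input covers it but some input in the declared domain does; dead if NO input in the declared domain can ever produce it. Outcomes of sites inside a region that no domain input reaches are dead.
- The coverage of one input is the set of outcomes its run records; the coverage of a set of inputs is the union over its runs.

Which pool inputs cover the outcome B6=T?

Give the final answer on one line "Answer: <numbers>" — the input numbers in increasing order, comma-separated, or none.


input #1 (c=5, p=-1, v=0): produces B6=T
input #2 (c=7, p=-2, v=1): produces B6=T
input #3 (c=5, p=-1, v=3): produces B6=T
input #4 (c=3, p=-2, v=1): does not produce B6=T
input #5 (c=5, p=-2, v=0): produces B6=T
input #6 (c=5, p=0, v=2): does not produce B6=T
Answer: 1, 2, 3, 5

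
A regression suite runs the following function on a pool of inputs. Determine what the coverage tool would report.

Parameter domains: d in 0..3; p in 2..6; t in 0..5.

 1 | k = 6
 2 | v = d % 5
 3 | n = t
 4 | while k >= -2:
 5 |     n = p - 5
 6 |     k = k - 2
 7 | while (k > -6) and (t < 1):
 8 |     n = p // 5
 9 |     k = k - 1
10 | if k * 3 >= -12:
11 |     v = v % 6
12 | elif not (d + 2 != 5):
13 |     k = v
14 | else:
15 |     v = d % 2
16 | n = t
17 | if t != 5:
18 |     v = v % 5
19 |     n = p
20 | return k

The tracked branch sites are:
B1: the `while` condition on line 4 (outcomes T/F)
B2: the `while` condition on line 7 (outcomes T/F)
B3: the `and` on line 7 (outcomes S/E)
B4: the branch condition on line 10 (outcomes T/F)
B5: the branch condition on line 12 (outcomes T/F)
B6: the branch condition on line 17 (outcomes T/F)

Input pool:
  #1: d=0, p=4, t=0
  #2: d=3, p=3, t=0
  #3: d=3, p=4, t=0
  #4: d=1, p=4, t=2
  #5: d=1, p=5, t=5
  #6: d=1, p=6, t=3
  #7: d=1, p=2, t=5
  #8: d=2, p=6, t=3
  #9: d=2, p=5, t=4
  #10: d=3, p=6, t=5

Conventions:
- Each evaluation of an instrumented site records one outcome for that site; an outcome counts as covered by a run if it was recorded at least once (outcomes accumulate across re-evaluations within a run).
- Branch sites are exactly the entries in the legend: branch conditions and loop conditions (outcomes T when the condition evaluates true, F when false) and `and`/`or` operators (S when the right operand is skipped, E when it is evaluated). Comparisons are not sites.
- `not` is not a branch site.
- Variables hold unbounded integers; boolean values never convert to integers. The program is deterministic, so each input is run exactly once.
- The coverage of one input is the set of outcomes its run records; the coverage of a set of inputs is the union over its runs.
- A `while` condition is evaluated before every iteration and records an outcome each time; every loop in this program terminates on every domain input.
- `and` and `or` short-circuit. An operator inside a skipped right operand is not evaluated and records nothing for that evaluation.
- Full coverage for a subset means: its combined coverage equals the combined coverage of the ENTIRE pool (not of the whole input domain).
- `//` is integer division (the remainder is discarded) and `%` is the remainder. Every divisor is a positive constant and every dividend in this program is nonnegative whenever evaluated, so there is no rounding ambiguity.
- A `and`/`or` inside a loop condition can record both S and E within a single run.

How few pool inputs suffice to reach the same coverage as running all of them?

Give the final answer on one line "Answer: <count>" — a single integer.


run #1 (d=0, p=4, t=0) records B1=T, B1=F, B2=T, B2=F, B3=S, B3=E, B4=F, B5=F, B6=T
run #2 (d=3, p=3, t=0) records B1=T, B1=F, B2=T, B2=F, B3=S, B3=E, B4=F, B5=T, B6=T
run #3 (d=3, p=4, t=0) records B1=T, B1=F, B2=T, B2=F, B3=S, B3=E, B4=F, B5=T, B6=T
run #4 (d=1, p=4, t=2) records B1=T, B1=F, B2=F, B3=E, B4=T, B6=T
run #5 (d=1, p=5, t=5) records B1=T, B1=F, B2=F, B3=E, B4=T, B6=F
run #6 (d=1, p=6, t=3) records B1=T, B1=F, B2=F, B3=E, B4=T, B6=T
run #7 (d=1, p=2, t=5) records B1=T, B1=F, B2=F, B3=E, B4=T, B6=F
run #8 (d=2, p=6, t=3) records B1=T, B1=F, B2=F, B3=E, B4=T, B6=T
run #9 (d=2, p=5, t=4) records B1=T, B1=F, B2=F, B3=E, B4=T, B6=T
run #10 (d=3, p=6, t=5) records B1=T, B1=F, B2=F, B3=E, B4=T, B6=F
pool-wide coverage (12 outcomes): B1=T, B1=F, B2=T, B2=F, B3=S, B3=E, B4=T, B4=F, B5=T, B5=F, B6=T, B6=F
every size-1 subset falls short of the 12 outcomes (best: 9/12)
every size-2 subset falls short of the 12 outcomes (best: 11/12)
at size 3, {1, 2, 5} reaches all 12 outcomes; every lexicographically earlier size-3 subset fails
Answer: 3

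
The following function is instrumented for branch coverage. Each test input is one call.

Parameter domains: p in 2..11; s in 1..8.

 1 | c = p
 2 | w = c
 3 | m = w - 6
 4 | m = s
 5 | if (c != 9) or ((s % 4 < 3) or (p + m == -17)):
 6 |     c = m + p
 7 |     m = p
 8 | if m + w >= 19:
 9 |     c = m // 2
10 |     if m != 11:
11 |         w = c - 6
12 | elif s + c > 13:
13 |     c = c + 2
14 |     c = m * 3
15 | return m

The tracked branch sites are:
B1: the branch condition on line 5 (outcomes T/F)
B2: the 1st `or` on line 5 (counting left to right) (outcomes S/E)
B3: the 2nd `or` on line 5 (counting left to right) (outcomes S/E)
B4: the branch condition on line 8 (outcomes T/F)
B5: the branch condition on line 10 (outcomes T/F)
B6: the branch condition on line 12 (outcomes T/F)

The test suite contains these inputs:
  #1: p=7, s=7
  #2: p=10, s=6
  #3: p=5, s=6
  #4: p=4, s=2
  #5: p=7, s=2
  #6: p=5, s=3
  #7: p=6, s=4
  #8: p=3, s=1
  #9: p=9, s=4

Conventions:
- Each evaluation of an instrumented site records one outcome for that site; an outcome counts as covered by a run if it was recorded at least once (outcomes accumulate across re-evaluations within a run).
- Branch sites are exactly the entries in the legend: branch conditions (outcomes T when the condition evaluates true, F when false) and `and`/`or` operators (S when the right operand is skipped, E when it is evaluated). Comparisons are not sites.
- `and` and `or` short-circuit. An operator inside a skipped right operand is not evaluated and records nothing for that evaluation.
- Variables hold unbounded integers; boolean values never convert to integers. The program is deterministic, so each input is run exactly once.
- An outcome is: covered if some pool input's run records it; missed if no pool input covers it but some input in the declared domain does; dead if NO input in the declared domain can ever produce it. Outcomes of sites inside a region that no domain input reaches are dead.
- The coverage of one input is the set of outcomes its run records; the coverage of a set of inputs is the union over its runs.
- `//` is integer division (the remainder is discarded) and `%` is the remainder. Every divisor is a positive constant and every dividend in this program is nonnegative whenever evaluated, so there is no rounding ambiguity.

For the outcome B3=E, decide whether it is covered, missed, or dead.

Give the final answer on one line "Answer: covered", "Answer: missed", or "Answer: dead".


no pool input records B3=E
but domain input (p=9, s=3) does record it -> reachable, so missed
Answer: missed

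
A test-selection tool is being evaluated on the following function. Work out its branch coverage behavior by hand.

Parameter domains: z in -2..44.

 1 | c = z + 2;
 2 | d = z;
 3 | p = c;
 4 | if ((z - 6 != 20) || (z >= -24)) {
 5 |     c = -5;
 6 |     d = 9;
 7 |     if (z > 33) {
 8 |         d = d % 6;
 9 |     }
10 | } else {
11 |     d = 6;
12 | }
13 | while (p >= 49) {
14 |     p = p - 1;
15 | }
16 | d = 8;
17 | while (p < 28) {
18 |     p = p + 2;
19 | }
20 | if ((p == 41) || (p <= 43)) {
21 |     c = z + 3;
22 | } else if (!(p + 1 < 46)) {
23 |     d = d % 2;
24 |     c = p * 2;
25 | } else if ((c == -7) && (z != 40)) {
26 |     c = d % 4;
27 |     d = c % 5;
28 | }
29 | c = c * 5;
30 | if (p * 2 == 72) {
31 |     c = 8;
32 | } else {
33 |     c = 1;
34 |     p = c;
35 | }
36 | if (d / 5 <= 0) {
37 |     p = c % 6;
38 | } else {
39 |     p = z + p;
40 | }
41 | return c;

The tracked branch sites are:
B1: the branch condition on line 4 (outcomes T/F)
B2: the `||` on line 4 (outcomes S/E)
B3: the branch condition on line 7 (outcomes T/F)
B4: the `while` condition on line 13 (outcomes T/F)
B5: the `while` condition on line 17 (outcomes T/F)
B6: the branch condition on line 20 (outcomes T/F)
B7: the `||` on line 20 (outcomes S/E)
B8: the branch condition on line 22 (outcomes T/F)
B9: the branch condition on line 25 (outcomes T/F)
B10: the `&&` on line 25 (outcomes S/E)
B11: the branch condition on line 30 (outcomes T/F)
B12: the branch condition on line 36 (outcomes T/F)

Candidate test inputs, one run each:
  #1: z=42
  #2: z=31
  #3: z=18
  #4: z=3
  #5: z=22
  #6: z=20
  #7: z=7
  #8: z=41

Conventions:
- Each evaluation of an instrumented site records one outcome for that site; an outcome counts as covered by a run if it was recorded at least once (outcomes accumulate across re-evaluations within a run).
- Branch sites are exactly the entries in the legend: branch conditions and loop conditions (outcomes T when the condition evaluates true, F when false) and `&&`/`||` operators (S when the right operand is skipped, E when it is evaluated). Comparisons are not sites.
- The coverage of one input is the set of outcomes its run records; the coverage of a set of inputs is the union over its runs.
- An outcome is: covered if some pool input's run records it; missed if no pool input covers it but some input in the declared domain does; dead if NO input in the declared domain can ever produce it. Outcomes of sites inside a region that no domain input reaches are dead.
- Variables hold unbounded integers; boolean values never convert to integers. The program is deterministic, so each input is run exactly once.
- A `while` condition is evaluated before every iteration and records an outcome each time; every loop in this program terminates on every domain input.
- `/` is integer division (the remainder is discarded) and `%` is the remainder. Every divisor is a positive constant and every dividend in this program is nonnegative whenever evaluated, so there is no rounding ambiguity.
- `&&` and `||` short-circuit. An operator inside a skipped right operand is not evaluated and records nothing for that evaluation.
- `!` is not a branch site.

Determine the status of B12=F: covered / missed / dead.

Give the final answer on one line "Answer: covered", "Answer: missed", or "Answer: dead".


B12=F is recorded by pool input(s) 1, 2, 3, 4, 5, 6, 7, 8 -> covered
Answer: covered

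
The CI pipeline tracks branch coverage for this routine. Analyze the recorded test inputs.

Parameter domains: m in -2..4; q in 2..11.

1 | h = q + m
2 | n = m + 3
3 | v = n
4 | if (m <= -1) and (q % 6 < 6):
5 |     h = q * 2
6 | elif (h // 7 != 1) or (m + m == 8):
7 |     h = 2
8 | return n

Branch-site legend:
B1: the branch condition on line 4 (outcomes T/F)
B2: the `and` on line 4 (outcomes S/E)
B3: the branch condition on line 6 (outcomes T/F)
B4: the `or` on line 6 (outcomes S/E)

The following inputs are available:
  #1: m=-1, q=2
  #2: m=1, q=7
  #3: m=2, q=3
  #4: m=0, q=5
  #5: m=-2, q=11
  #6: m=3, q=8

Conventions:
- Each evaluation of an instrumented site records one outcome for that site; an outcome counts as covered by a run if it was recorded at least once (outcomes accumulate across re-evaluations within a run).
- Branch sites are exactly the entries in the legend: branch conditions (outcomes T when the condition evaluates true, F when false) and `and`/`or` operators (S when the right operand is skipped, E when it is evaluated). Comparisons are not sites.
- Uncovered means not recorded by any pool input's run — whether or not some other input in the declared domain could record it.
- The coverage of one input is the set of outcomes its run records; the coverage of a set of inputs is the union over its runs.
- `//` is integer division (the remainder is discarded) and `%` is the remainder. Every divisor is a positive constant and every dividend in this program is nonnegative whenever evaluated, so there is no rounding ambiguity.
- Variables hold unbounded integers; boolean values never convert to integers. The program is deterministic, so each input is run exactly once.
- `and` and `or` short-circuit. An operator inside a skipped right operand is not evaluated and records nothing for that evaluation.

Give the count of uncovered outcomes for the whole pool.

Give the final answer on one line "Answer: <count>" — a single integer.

#1 (m=-1, q=2) -> B2->E, B1->T; covered: B1=T, B2=E
#2 (m=1, q=7) -> B2->S, B1->F, B4->E, B3->F; covered: B1=F, B2=S, B3=F, B4=E
#3 (m=2, q=3) -> B2->S, B1->F, B4->S, B3->T; covered: B1=F, B2=S, B3=T, B4=S
#4 (m=0, q=5) -> B2->S, B1->F, B4->S, B3->T; covered: B1=F, B2=S, B3=T, B4=S
#5 (m=-2, q=11) -> B2->E, B1->T; covered: B1=T, B2=E
#6 (m=3, q=8) -> B2->S, B1->F, B4->E, B3->F; covered: B1=F, B2=S, B3=F, B4=E
union over the pool: B1=T, B1=F, B2=S, B2=E, B3=T, B3=F, B4=S, B4=E
uncovered (0 of 8): none

Answer: 0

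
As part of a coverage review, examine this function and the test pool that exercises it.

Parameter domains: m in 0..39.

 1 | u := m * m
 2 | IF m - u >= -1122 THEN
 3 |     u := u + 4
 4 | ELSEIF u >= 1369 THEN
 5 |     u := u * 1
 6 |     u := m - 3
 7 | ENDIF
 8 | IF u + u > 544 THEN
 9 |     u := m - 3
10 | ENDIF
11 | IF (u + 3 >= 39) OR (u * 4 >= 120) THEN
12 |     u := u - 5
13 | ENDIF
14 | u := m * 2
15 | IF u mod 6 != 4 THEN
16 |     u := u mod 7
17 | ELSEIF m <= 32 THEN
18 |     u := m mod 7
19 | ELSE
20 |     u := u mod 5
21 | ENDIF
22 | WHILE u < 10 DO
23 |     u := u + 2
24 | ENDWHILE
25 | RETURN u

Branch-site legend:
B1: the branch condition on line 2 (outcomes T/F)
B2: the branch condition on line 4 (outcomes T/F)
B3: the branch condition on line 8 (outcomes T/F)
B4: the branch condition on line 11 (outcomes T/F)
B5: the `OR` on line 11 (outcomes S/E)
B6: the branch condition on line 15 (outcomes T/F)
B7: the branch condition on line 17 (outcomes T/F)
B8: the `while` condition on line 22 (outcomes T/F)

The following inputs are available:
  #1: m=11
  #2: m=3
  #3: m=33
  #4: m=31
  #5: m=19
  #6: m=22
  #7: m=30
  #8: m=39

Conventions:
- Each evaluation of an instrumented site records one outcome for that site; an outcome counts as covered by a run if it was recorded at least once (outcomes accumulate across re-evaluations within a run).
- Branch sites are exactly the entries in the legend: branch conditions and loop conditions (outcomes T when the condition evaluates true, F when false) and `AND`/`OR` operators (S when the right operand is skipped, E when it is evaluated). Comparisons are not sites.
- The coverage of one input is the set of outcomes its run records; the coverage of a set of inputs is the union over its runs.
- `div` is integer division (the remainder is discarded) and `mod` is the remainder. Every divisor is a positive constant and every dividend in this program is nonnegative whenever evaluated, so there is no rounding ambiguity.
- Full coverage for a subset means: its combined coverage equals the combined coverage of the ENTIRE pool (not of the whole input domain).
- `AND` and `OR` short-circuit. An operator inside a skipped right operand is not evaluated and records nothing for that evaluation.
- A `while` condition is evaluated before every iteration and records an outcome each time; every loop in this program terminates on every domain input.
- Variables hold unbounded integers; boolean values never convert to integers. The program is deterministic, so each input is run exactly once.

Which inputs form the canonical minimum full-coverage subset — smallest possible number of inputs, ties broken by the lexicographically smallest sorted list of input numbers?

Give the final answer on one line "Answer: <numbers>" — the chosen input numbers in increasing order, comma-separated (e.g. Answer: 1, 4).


#1 (m=11) -> B1->T, B3->F, B5->S, B4->T, B6->F, B7->T, B8->T, B8->T, B8->T, B8->F; covered: B1=T, B3=F, B4=T, B5=S, B6=F, B7=T, B8=T, B8=F
#2 (m=3) -> B1->T, B3->F, B5->E, B4->F, B6->T, B8->T, B8->T, B8->F; covered: B1=T, B3=F, B4=F, B5=E, B6=T, B8=T, B8=F
#3 (m=33) -> B1->T, B3->T, B5->E, B4->T, B6->T, B8->T, B8->T, B8->T, B8->T, B8->F; covered: B1=T, B3=T, B4=T, B5=E, B6=T, B8=T, B8=F
#4 (m=31) -> B1->T, B3->T, B5->E, B4->F, B6->T, B8->T, B8->T, B8->F; covered: B1=T, B3=T, B4=F, B5=E, B6=T, B8=T, B8=F
#5 (m=19) -> B1->T, B3->T, B5->E, B4->F, B6->T, B8->T, B8->T, B8->T, B8->T, B8->F; covered: B1=T, B3=T, B4=F, B5=E, B6=T, B8=T, B8=F
#6 (m=22) -> B1->T, B3->T, B5->E, B4->F, B6->T, B8->T, B8->T, B8->T, B8->T, B8->F; covered: B1=T, B3=T, B4=F, B5=E, B6=T, B8=T, B8=F
#7 (m=30) -> B1->T, B3->T, B5->E, B4->F, B6->T, B8->T, B8->T, B8->T, B8->F; covered: B1=T, B3=T, B4=F, B5=E, B6=T, B8=T, B8=F
#8 (m=39) -> B1->F, B2->T, B3->F, B5->S, B4->T, B6->T, B8->T, B8->T, B8->T, B8->T, B8->T, B8->F; covered: B1=F, B2=T, B3=F, B4=T, B5=S, B6=T, B8=T, B8=F
together the pool reaches 14 outcomes: B1=T, B1=F, B2=T, B3=T, B3=F, B4=T, B4=F, B5=S, B5=E, B6=T, B6=F, B7=T, B8=T, B8=F
every size-1 subset falls short of the 14 outcomes (best: 8/14)
every size-2 subset falls short of the 14 outcomes (best: 12/14)
size 3: inputs {1, 4, 8} cover all 14 outcomes, and no lexicographically smaller subset of this size does
Answer: 1, 4, 8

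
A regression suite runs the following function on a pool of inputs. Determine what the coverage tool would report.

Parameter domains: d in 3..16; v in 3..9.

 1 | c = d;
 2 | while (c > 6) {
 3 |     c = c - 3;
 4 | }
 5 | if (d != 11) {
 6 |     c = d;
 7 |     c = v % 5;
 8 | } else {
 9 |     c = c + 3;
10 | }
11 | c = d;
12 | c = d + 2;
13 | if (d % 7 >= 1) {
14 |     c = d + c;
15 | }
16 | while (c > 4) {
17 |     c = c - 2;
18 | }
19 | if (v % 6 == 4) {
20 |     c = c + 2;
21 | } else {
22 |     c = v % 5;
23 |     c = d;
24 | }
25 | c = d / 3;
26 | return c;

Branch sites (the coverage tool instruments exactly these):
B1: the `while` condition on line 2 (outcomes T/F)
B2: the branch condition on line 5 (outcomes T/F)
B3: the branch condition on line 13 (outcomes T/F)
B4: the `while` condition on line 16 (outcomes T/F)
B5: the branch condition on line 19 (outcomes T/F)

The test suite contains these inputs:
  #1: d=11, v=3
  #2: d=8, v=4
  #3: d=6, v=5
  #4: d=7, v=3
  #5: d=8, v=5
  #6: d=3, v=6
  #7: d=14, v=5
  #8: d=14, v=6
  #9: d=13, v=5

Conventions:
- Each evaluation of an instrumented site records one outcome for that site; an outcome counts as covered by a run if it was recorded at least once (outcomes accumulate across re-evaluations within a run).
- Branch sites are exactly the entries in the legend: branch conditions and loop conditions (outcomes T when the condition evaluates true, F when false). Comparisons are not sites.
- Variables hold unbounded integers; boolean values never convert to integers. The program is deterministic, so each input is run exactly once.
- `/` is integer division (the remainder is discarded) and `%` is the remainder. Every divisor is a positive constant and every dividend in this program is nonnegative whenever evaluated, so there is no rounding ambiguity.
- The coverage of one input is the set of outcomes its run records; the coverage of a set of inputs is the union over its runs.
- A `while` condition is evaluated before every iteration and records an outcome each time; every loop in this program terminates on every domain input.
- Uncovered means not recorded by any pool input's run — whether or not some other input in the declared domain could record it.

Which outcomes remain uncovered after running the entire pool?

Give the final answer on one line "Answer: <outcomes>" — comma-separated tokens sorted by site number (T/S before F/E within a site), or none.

input #1, d=11, v=3: events B1->T, B1->T, B1->F, B2->F, B3->T, B4->T, B4->T, B4->T, B4->T, B4->T, B4->T, B4->T, B4->T, B4->T, ...; outcomes B1=T, B1=F, B2=F, B3=T, B4=T, B4=F, B5=F
input #2, d=8, v=4: events B1->T, B1->F, B2->T, B3->T, B4->T, B4->T, B4->T, B4->T, B4->T, B4->T, B4->T, B4->F, B5->T; outcomes B1=T, B1=F, B2=T, B3=T, B4=T, B4=F, B5=T
input #3, d=6, v=5: events B1->F, B2->T, B3->T, B4->T, B4->T, B4->T, B4->T, B4->T, B4->F, B5->F; outcomes B1=F, B2=T, B3=T, B4=T, B4=F, B5=F
input #4, d=7, v=3: events B1->T, B1->F, B2->T, B3->F, B4->T, B4->T, B4->T, B4->F, B5->F; outcomes B1=T, B1=F, B2=T, B3=F, B4=T, B4=F, B5=F
input #5, d=8, v=5: events B1->T, B1->F, B2->T, B3->T, B4->T, B4->T, B4->T, B4->T, B4->T, B4->T, B4->T, B4->F, B5->F; outcomes B1=T, B1=F, B2=T, B3=T, B4=T, B4=F, B5=F
input #6, d=3, v=6: events B1->F, B2->T, B3->T, B4->T, B4->T, B4->F, B5->F; outcomes B1=F, B2=T, B3=T, B4=T, B4=F, B5=F
input #7, d=14, v=5: events B1->T, B1->T, B1->T, B1->F, B2->T, B3->F, B4->T, B4->T, B4->T, B4->T, B4->T, B4->T, B4->F, B5->F; outcomes B1=T, B1=F, B2=T, B3=F, B4=T, B4=F, B5=F
input #8, d=14, v=6: events B1->T, B1->T, B1->T, B1->F, B2->T, B3->F, B4->T, B4->T, B4->T, B4->T, B4->T, B4->T, B4->F, B5->F; outcomes B1=T, B1=F, B2=T, B3=F, B4=T, B4=F, B5=F
input #9, d=13, v=5: events B1->T, B1->T, B1->T, B1->F, B2->T, B3->T, B4->T, B4->T, B4->T, B4->T, B4->T, B4->T, B4->T, B4->T, ...; outcomes B1=T, B1=F, B2=T, B3=T, B4=T, B4=F, B5=F
union over the pool: B1=T, B1=F, B2=T, B2=F, B3=T, B3=F, B4=T, B4=F, B5=T, B5=F
uncovered (0 of 10): none

Answer: none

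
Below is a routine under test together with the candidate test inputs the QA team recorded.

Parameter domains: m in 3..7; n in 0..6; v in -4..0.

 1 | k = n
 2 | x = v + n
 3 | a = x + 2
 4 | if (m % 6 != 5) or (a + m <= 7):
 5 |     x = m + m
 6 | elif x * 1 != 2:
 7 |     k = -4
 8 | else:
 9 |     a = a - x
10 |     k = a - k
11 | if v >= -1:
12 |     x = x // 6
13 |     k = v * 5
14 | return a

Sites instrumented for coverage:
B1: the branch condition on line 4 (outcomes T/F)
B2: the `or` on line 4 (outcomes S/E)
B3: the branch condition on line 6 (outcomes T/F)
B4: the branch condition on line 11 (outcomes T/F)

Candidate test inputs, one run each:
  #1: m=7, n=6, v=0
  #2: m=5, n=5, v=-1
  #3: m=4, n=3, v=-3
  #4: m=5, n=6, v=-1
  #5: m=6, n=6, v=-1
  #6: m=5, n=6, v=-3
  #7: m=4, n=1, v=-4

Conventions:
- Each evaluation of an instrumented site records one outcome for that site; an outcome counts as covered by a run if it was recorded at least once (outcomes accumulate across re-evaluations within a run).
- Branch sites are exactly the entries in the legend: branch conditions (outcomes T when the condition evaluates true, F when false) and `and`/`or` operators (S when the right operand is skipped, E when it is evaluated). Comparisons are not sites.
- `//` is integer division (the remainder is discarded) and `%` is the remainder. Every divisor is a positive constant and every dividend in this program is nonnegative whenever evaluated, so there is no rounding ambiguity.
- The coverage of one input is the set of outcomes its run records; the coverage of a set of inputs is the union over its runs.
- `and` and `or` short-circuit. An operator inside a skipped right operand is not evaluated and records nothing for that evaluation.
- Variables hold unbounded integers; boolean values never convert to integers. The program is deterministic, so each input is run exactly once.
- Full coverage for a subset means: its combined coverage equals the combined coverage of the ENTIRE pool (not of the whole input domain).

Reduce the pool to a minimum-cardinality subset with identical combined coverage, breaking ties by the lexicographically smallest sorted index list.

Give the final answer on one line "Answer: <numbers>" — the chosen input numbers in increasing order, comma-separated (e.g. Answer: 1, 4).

#1 (m=7, n=6, v=0) -> B2->S, B1->T, B4->T; covered: B1=T, B2=S, B4=T
#2 (m=5, n=5, v=-1) -> B2->E, B1->F, B3->T, B4->T; covered: B1=F, B2=E, B3=T, B4=T
#3 (m=4, n=3, v=-3) -> B2->S, B1->T, B4->F; covered: B1=T, B2=S, B4=F
#4 (m=5, n=6, v=-1) -> B2->E, B1->F, B3->T, B4->T; covered: B1=F, B2=E, B3=T, B4=T
#5 (m=6, n=6, v=-1) -> B2->S, B1->T, B4->T; covered: B1=T, B2=S, B4=T
#6 (m=5, n=6, v=-3) -> B2->E, B1->F, B3->T, B4->F; covered: B1=F, B2=E, B3=T, B4=F
#7 (m=4, n=1, v=-4) -> B2->S, B1->T, B4->F; covered: B1=T, B2=S, B4=F
pool-wide coverage (7 outcomes): B1=T, B1=F, B2=S, B2=E, B3=T, B4=T, B4=F
checked all size-1 subsets: none covers 7 outcomes (max 4/7)
the canonical winner is {1, 6}: size 2, full 7-outcome coverage, earliest index list among size-2 covers

Answer: 1, 6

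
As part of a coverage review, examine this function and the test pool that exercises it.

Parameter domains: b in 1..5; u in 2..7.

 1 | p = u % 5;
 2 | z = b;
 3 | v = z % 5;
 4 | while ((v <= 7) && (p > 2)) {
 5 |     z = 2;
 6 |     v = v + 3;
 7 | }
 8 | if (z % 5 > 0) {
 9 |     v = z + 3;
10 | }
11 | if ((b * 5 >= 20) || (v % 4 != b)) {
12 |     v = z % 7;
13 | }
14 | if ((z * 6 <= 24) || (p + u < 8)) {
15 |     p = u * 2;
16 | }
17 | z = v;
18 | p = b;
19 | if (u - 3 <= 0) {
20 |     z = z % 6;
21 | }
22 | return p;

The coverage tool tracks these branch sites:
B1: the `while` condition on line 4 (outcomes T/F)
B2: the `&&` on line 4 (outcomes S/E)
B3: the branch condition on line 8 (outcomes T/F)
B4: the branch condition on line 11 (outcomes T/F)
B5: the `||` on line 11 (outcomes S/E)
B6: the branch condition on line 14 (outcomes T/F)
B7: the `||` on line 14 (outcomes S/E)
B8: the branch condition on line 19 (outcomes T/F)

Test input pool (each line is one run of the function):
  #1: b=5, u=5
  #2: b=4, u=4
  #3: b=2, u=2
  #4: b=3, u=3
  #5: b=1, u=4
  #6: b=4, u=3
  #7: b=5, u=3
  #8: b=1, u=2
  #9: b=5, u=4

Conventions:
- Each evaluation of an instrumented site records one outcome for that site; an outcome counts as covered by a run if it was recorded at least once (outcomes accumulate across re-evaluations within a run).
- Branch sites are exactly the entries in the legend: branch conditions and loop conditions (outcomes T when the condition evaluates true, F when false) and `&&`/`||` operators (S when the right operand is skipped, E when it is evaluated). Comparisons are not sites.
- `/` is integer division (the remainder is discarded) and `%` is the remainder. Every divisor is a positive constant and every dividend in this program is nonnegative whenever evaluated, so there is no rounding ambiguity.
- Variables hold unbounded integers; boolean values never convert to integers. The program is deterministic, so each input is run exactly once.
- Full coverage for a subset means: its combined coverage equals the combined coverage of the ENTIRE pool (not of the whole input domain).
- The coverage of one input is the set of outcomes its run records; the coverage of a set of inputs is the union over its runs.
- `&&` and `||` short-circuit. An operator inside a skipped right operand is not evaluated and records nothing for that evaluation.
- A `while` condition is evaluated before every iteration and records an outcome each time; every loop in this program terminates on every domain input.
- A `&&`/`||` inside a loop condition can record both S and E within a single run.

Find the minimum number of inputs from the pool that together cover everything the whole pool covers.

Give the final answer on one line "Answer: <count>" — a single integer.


input #1 (b=5, u=5): events B2->E, B1->F, B3->F, B5->S, B4->T, B7->E, B6->T, B8->F; covers B1=F, B2=E, B3=F, B4=T, B5=S, B6=T, B7=E, B8=F
input #2 (b=4, u=4): events B2->E, B1->T, B2->E, B1->T, B2->S, B1->F, B3->T, B5->S, B4->T, B7->S, B6->T, B8->F; covers B1=T, B1=F, B2=S, B2=E, B3=T, B4=T, B5=S, B6=T, B7=S, B8=F
input #3 (b=2, u=2): events B2->E, B1->F, B3->T, B5->E, B4->T, B7->S, B6->T, B8->T; covers B1=F, B2=E, B3=T, B4=T, B5=E, B6=T, B7=S, B8=T
input #4 (b=3, u=3): events B2->E, B1->T, B2->E, B1->T, B2->S, B1->F, B3->T, B5->E, B4->T, B7->S, B6->T, B8->T; covers B1=T, B1=F, B2=S, B2=E, B3=T, B4=T, B5=E, B6=T, B7=S, B8=T
input #5 (b=1, u=4): events B2->E, B1->T, B2->E, B1->T, B2->E, B1->T, B2->S, B1->F, B3->T, B5->E, B4->F, B7->S, B6->T, B8->F; covers B1=T, B1=F, B2=S, B2=E, B3=T, B4=F, B5=E, B6=T, B7=S, B8=F
input #6 (b=4, u=3): events B2->E, B1->T, B2->E, B1->T, B2->S, B1->F, B3->T, B5->S, B4->T, B7->S, B6->T, B8->T; covers B1=T, B1=F, B2=S, B2=E, B3=T, B4=T, B5=S, B6=T, B7=S, B8=T
input #7 (b=5, u=3): events B2->E, B1->T, B2->E, B1->T, B2->E, B1->T, B2->S, B1->F, B3->T, B5->S, B4->T, B7->S, B6->T, B8->T; covers B1=T, B1=F, B2=S, B2=E, B3=T, B4=T, B5=S, B6=T, B7=S, B8=T
input #8 (b=1, u=2): events B2->E, B1->F, B3->T, B5->E, B4->T, B7->S, B6->T, B8->T; covers B1=F, B2=E, B3=T, B4=T, B5=E, B6=T, B7=S, B8=T
input #9 (b=5, u=4): events B2->E, B1->T, B2->E, B1->T, B2->E, B1->T, B2->S, B1->F, B3->T, B5->S, B4->T, B7->S, B6->T, B8->F; covers B1=T, B1=F, B2=S, B2=E, B3=T, B4=T, B5=S, B6=T, B7=S, B8=F
union over all inputs: B1=T, B1=F, B2=S, B2=E, B3=T, B3=F, B4=T, B4=F, B5=S, B5=E, B6=T, B7=S, B7=E, B8=T, B8=F (15 outcomes)
every size-1 subset falls short of the 15 outcomes (best: 10/15)
every size-2 subset falls short of the 15 outcomes (best: 14/15)
inputs {1, 3, 5} (size 3) cover everything; no size-3 subset with a lexicographically smaller index list covers all 15
Answer: 3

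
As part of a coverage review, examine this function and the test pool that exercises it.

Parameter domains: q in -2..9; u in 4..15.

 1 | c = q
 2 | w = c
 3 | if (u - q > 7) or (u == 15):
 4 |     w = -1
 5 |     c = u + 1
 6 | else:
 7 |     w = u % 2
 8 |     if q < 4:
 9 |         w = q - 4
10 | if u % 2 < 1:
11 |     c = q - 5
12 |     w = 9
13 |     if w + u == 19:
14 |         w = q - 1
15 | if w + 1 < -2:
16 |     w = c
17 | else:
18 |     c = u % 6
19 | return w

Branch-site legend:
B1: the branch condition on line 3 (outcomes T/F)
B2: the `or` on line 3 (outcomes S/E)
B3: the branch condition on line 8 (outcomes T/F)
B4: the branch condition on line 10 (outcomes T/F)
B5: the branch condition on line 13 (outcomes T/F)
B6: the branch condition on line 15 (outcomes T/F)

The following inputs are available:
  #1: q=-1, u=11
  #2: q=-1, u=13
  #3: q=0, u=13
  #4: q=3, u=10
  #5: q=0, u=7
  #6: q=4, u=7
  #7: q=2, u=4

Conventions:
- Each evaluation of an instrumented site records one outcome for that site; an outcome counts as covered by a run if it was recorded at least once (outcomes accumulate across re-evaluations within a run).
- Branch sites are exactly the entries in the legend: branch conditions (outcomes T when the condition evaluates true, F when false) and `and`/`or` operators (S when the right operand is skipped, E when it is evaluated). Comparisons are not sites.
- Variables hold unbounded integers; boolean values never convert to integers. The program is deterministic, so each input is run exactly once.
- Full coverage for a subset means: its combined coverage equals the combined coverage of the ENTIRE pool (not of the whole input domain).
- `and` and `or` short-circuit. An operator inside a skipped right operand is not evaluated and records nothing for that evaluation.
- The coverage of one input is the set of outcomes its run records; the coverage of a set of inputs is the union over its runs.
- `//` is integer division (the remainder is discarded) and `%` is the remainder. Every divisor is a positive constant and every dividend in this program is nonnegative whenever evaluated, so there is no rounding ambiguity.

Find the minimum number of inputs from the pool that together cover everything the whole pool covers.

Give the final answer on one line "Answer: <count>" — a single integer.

input #1, q=-1, u=11: events B2->S, B1->T, B4->F, B6->F; outcomes B1=T, B2=S, B4=F, B6=F
input #2, q=-1, u=13: events B2->S, B1->T, B4->F, B6->F; outcomes B1=T, B2=S, B4=F, B6=F
input #3, q=0, u=13: events B2->S, B1->T, B4->F, B6->F; outcomes B1=T, B2=S, B4=F, B6=F
input #4, q=3, u=10: events B2->E, B1->F, B3->T, B4->T, B5->T, B6->F; outcomes B1=F, B2=E, B3=T, B4=T, B5=T, B6=F
input #5, q=0, u=7: events B2->E, B1->F, B3->T, B4->F, B6->T; outcomes B1=F, B2=E, B3=T, B4=F, B6=T
input #6, q=4, u=7: events B2->E, B1->F, B3->F, B4->F, B6->F; outcomes B1=F, B2=E, B3=F, B4=F, B6=F
input #7, q=2, u=4: events B2->E, B1->F, B3->T, B4->T, B5->F, B6->F; outcomes B1=F, B2=E, B3=T, B4=T, B5=F, B6=F
union over all inputs: B1=T, B1=F, B2=S, B2=E, B3=T, B3=F, B4=T, B4=F, B5=T, B5=F, B6=T, B6=F (12 outcomes)
checked all size-1 subsets: none covers 12 outcomes (max 6/12)
checked all size-2 subsets: none covers 12 outcomes (max 9/12)
checked all size-3 subsets: none covers 12 outcomes (max 10/12)
checked all size-4 subsets: none covers 12 outcomes (max 11/12)
at size 5, {1, 4, 5, 6, 7} reaches all 12 outcomes; every lexicographically earlier size-5 subset fails

Answer: 5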